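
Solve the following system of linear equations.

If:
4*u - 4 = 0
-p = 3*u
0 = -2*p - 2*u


Then:
No Solution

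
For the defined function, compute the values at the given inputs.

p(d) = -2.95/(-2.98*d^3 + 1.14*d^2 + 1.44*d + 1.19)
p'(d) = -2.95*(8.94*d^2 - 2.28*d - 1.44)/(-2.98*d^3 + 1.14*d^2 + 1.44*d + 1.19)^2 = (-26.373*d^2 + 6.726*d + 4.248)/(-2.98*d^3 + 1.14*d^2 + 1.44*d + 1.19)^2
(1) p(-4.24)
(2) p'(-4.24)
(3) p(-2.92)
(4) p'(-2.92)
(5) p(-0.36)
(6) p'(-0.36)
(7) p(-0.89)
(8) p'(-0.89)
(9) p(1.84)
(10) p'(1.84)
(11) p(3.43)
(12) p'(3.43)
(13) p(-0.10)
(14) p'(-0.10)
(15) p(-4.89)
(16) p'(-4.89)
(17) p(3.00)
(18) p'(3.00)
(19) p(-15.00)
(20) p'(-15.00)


(1) = -0.01
(2) = -0.01
(3) = -0.04
(4) = -0.04
(5) = -3.08
(6) = -1.73
(7) = -1.01
(8) = -2.67
(9) = 0.27
(10) = -0.62
(11) = 0.03
(12) = -0.03
(13) = -2.78
(14) = 2.95
(15) = -0.01
(16) = -0.00
(17) = 0.05
(18) = -0.05
(19) = -0.00
(20) = -0.00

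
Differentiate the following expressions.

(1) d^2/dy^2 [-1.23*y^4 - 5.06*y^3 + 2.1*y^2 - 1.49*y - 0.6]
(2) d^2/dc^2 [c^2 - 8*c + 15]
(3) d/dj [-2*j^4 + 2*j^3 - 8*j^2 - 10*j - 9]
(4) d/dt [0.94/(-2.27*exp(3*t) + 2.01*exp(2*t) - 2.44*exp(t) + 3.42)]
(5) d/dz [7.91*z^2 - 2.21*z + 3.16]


(1) = -14.76*y^2 - 30.36*y + 4.2
(2) = 2
(3) = -8*j^3 + 6*j^2 - 16*j - 10
(4) = (6.4014*exp(2*t) - 3.7788*exp(t) + 2.2936)*exp(t)/(2.27*exp(3*t) - 2.01*exp(2*t) + 2.44*exp(t) - 3.42)^2
(5) = 15.82*z - 2.21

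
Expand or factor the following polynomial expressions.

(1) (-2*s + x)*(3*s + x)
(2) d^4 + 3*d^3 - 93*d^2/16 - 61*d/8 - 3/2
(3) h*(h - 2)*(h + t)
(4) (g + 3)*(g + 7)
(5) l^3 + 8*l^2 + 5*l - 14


(1) = -6*s^2 + s*x + x^2
(2) = (d - 2)*(d + 1/4)*(d + 3/4)*(d + 4)
(3) = h^3 + h^2*t - 2*h^2 - 2*h*t
(4) = g^2 + 10*g + 21
(5) = (l - 1)*(l + 2)*(l + 7)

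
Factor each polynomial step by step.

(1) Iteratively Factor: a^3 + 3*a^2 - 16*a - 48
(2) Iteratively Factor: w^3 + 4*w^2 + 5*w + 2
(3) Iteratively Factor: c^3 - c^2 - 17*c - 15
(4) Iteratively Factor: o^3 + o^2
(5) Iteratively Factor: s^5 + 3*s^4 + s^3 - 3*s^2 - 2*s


(1) = (a + 3)*(a^2 - 16) = (a + 3)*(a + 4)*(a - 4)
(2) = (w + 1)*(w^2 + 3*w + 2) = (w + 1)^2*(w + 2)
(3) = (c - 5)*(c^2 + 4*c + 3) = (c - 5)*(c + 3)*(c + 1)
(4) = (o + 1)*(o^2) = o*(o + 1)*(o)
(5) = (s + 1)*(s^4 + 2*s^3 - s^2 - 2*s) = s*(s + 1)*(s^3 + 2*s^2 - s - 2) = s*(s + 1)^2*(s^2 + s - 2) = s*(s + 1)^2*(s + 2)*(s - 1)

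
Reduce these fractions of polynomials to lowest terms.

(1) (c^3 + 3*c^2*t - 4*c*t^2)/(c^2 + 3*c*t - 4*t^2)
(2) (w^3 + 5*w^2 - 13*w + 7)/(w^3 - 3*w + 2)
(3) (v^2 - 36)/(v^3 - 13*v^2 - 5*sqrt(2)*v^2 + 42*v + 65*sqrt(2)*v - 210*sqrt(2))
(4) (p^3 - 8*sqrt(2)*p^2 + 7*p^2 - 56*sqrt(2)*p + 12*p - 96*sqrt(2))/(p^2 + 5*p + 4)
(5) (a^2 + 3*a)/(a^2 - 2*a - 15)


(1) = c
(2) = (w + 7)/(w + 2)
(3) = (v + 6)/(v^2 + v*(-5*sqrt(2) - 7) + 35*sqrt(2))
(4) = (p^2 + p*(3 - 8*sqrt(2)) - 24*sqrt(2))/(p + 1)
(5) = a/(a - 5)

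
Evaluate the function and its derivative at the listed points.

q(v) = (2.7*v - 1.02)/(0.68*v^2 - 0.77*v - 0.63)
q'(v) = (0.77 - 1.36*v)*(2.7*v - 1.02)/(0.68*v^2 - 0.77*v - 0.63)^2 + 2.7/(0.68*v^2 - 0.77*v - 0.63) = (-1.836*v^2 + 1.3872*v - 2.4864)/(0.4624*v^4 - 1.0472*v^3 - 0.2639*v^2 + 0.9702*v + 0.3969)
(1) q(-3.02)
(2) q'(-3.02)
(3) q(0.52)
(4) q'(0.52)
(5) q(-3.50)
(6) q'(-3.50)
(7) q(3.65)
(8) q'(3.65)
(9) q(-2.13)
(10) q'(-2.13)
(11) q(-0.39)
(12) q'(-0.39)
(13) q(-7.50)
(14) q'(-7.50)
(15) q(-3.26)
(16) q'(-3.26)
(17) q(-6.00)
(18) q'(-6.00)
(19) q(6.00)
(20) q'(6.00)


(1) = -1.16
(2) = -0.38
(3) = -0.45
(4) = -3.16
(5) = -1.01
(6) = -0.28
(7) = 1.57
(8) = -0.69
(9) = -1.65
(10) = -0.82
(11) = 9.16
(12) = -64.58
(13) = -0.49
(14) = -0.06
(15) = -1.08
(16) = -0.32
(17) = -0.60
(18) = -0.09
(19) = 0.79
(20) = -0.16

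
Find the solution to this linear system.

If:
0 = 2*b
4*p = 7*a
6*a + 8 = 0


Then:
a = -4/3
b = 0
p = -7/3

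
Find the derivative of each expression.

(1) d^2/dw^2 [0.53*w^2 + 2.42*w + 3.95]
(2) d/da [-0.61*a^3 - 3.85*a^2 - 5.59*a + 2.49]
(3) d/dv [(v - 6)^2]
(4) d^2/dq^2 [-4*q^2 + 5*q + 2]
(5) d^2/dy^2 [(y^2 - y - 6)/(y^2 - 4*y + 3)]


(1) = 1.06000000000000
(2) = -1.83*a^2 - 7.7*a - 5.59
(3) = 2*v - 12
(4) = -8
(5) = 6/(y^3 - 3*y^2 + 3*y - 1)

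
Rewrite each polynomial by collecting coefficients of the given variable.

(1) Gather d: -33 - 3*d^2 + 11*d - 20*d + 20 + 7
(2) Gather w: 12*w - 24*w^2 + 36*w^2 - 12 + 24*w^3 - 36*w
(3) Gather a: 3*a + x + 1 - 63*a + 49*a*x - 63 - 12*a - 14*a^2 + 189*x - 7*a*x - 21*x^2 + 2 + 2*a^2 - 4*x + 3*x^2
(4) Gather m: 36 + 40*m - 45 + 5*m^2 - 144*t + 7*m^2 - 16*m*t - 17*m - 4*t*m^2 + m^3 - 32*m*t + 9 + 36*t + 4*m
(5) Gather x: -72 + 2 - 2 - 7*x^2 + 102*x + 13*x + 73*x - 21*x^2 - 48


(1) = -3*d^2 - 9*d - 6
(2) = 24*w^3 + 12*w^2 - 24*w - 12
(3) = -12*a^2 + a*(42*x - 72) - 18*x^2 + 186*x - 60
(4) = m^3 + m^2*(12 - 4*t) + m*(27 - 48*t) - 108*t
(5) = -28*x^2 + 188*x - 120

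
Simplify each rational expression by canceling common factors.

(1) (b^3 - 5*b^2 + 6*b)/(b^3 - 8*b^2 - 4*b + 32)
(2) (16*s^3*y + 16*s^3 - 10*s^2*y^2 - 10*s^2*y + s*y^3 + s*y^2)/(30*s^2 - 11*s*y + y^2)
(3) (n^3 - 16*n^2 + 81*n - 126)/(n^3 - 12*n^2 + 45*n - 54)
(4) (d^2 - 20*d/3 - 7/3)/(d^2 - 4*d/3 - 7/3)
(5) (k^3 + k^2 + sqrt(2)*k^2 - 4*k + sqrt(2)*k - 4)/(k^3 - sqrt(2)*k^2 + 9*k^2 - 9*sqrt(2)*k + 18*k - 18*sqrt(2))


(1) = (b^2 - 3*b)/(b^2 - 6*b - 16)
(2) = (16*s^3*y + 16*s^3 - 10*s^2*y^2 - 10*s^2*y + s*y^3 + s*y^2)/(30*s^2 - 11*s*y + y^2)
(3) = (n - 7)/(n - 3)
(4) = (3*d^2 - 20*d - 7)/(3*d^2 - 4*d - 7)
(5) = (k^2 + k*(1 + 2*sqrt(2)) + 2*sqrt(2))/(k^2 + 9*k + 18)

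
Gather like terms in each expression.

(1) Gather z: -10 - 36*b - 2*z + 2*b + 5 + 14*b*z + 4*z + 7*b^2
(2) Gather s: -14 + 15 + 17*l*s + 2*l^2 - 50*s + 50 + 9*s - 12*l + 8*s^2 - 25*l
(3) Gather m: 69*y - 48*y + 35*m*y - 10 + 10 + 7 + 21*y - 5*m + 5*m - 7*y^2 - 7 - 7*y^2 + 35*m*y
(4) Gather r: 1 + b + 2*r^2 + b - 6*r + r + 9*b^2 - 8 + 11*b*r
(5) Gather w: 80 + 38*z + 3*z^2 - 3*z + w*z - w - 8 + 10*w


(1) = 7*b^2 - 34*b + z*(14*b + 2) - 5
(2) = 2*l^2 - 37*l + 8*s^2 + s*(17*l - 41) + 51
(3) = 70*m*y - 14*y^2 + 42*y
(4) = 9*b^2 + 2*b + 2*r^2 + r*(11*b - 5) - 7
(5) = w*(z + 9) + 3*z^2 + 35*z + 72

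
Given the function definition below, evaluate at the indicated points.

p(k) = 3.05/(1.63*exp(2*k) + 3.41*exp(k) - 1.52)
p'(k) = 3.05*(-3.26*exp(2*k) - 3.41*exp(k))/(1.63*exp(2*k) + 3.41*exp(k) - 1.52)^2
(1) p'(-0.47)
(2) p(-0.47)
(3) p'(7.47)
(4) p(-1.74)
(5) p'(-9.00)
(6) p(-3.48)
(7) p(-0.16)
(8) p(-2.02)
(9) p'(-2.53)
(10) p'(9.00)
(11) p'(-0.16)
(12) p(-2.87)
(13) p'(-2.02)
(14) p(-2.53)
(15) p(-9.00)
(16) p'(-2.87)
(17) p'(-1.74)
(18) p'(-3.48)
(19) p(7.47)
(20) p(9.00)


(1) = -6.67
(2) = 2.44
(3) = -0.00
(4) = -3.50
(5) = -0.00
(6) = -2.16
(7) = 1.19
(8) = -2.94
(9) = -0.58
(10) = -0.00
(11) = -2.44
(12) = -2.31
(13) = -1.44
(14) = -2.46
(15) = -2.01
(16) = -0.36
(17) = -2.81
(18) = -0.17
(19) = 0.00
(20) = 0.00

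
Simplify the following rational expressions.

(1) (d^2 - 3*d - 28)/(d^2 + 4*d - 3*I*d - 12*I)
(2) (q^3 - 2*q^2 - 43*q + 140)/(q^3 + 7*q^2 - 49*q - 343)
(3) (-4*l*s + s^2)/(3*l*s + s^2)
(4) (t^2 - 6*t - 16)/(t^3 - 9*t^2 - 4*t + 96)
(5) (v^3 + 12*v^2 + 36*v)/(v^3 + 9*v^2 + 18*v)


(1) = (d - 7)/(d - 3*I)
(2) = (q^2 - 9*q + 20)/(q^2 - 49)
(3) = (-4*l + s)/(3*l + s)
(4) = (t + 2)/(t^2 - t - 12)
(5) = (v + 6)/(v + 3)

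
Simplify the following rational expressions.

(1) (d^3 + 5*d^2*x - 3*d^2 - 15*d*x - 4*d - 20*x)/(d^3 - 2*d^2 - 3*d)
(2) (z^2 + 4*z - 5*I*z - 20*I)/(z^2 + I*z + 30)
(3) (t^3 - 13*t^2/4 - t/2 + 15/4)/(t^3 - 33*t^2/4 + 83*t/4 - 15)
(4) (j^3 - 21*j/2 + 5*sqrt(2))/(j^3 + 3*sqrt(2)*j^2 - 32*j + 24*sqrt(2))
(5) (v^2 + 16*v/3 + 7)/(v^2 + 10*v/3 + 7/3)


(1) = (d^2 + 5*d*x - 4*d - 20*x)/(d^2 - 3*d)
(2) = (z + 4)/(z + 6*I)
(3) = (t + 1)/(t - 4)
(4) = (2*j^2 + 4*sqrt(2)*j - 5)/(2*j^2 + 10*sqrt(2)*j - 24)
(5) = (v + 3)/(v + 1)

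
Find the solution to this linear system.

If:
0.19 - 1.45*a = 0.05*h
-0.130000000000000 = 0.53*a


Then:
a = -0.25
h = 10.91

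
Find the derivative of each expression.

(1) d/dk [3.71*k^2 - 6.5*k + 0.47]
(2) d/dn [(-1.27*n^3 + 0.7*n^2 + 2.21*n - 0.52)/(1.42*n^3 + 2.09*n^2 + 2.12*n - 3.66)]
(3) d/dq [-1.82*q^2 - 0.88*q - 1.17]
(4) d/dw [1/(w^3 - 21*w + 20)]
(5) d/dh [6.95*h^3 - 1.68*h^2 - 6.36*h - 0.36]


(1) = 7.42*k - 6.5
(2) = (-3.6483*n^4 - 11.6612*n^3 + 13.0249*n^2 - 2.9504*n - 6.9862)/(2.0164*n^6 + 5.9356*n^5 + 10.3889*n^4 - 1.5328*n^3 - 10.8044*n^2 - 15.5184*n + 13.3956)
(3) = -3.64*q - 0.88
(4) = 3*(7 - w^2)/(w^3 - 21*w + 20)^2
(5) = 20.85*h^2 - 3.36*h - 6.36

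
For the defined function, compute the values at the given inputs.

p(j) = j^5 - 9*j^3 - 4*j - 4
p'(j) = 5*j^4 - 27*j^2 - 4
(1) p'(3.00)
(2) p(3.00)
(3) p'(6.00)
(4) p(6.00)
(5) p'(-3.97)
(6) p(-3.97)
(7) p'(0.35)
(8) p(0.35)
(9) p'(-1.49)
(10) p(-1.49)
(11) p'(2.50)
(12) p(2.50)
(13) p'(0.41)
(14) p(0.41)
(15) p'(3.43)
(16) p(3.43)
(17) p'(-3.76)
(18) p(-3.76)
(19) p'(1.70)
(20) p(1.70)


(1) = 158.00
(2) = -16.00
(3) = 5504.00
(4) = 5804.00
(5) = 812.49
(6) = -411.15
(7) = -7.23
(8) = -5.78
(9) = -39.30
(10) = 24.39
(11) = 22.56
(12) = -56.97
(13) = -8.40
(14) = -6.25
(15) = 370.41
(16) = 93.85
(17) = 613.64
(18) = -262.06
(19) = -40.27
(20) = -40.82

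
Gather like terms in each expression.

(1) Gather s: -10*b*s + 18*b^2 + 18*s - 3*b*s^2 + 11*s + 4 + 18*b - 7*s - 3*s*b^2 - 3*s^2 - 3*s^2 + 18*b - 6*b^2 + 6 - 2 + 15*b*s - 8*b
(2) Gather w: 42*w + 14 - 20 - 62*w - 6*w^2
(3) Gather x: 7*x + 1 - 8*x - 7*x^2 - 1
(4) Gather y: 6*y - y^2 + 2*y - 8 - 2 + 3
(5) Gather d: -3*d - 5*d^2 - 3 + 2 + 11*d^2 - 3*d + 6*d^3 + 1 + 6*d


(1) = 12*b^2 + 28*b + s^2*(-3*b - 6) + s*(-3*b^2 + 5*b + 22) + 8
(2) = -6*w^2 - 20*w - 6
(3) = -7*x^2 - x
(4) = -y^2 + 8*y - 7
(5) = 6*d^3 + 6*d^2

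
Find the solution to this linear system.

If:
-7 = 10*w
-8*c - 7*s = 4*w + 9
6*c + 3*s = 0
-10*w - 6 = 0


Then:
No Solution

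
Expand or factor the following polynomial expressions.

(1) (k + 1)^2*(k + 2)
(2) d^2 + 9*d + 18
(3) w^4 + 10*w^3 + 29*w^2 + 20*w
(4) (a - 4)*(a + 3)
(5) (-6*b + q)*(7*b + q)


(1) = k^3 + 4*k^2 + 5*k + 2
(2) = (d + 3)*(d + 6)
(3) = w*(w + 1)*(w + 4)*(w + 5)
(4) = a^2 - a - 12
(5) = -42*b^2 + b*q + q^2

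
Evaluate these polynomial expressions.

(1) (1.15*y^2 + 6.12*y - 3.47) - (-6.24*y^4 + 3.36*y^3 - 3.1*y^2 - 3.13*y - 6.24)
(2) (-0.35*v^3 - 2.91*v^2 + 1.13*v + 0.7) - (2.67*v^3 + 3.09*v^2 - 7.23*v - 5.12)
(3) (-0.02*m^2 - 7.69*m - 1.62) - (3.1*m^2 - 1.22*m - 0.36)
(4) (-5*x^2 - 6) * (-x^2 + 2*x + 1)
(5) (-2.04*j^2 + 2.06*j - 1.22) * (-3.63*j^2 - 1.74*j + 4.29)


(1) = 6.24*y^4 - 3.36*y^3 + 4.25*y^2 + 9.25*y + 2.77
(2) = -3.02*v^3 - 6.0*v^2 + 8.36*v + 5.82
(3) = -3.12*m^2 - 6.47*m - 1.26
(4) = 5*x^4 - 10*x^3 + x^2 - 12*x - 6
(5) = 7.4052*j^4 - 3.9282*j^3 - 7.9074*j^2 + 10.9602*j - 5.2338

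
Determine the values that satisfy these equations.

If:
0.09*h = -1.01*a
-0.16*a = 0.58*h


Then:
a = 0.00
h = 0.00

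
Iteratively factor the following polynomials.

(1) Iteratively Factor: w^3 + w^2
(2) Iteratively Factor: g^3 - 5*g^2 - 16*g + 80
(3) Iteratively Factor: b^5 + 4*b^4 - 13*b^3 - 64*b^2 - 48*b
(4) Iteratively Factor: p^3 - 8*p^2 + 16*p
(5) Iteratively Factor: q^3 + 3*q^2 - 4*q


(1) = (w)*(w^2 + w) = w*(w + 1)*(w)
(2) = (g - 4)*(g^2 - g - 20) = (g - 5)*(g - 4)*(g + 4)
(3) = (b - 4)*(b^4 + 8*b^3 + 19*b^2 + 12*b) = (b - 4)*(b + 3)*(b^3 + 5*b^2 + 4*b) = b*(b - 4)*(b + 3)*(b^2 + 5*b + 4) = b*(b - 4)*(b + 3)*(b + 4)*(b + 1)
(4) = (p - 4)*(p^2 - 4*p) = (p - 4)^2*(p)
(5) = (q)*(q^2 + 3*q - 4) = q*(q + 4)*(q - 1)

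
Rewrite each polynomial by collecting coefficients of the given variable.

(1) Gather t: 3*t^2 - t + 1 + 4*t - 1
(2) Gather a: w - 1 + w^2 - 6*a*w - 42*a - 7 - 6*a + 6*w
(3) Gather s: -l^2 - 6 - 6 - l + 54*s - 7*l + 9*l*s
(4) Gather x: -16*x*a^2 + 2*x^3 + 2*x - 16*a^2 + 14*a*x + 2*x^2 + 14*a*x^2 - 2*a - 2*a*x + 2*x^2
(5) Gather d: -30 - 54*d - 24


(1) = 3*t^2 + 3*t
(2) = a*(-6*w - 48) + w^2 + 7*w - 8
(3) = -l^2 - 8*l + s*(9*l + 54) - 12
(4) = -16*a^2 - 2*a + 2*x^3 + x^2*(14*a + 4) + x*(-16*a^2 + 12*a + 2)
(5) = -54*d - 54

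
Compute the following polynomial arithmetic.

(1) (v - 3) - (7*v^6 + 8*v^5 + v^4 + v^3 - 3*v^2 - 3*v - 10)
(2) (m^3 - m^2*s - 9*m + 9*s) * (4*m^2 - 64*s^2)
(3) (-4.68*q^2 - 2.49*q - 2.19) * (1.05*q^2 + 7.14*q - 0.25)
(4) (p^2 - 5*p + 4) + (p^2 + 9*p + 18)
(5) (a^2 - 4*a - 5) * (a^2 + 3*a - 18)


(1) = -7*v^6 - 8*v^5 - v^4 - v^3 + 3*v^2 + 4*v + 7
(2) = 4*m^5 - 4*m^4*s - 64*m^3*s^2 - 36*m^3 + 64*m^2*s^3 + 36*m^2*s + 576*m*s^2 - 576*s^3
(3) = -4.914*q^4 - 36.0297*q^3 - 18.9081*q^2 - 15.0141*q + 0.5475
(4) = 2*p^2 + 4*p + 22
(5) = a^4 - a^3 - 35*a^2 + 57*a + 90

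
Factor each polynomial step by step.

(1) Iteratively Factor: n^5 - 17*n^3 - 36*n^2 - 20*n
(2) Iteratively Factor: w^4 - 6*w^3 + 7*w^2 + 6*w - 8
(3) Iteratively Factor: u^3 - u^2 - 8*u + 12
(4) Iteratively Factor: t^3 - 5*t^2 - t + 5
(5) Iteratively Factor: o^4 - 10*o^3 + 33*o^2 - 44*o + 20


(1) = (n + 1)*(n^4 - n^3 - 16*n^2 - 20*n) = (n + 1)*(n + 2)*(n^3 - 3*n^2 - 10*n) = (n - 5)*(n + 1)*(n + 2)*(n^2 + 2*n) = n*(n - 5)*(n + 1)*(n + 2)*(n + 2)
(2) = (w - 1)*(w^3 - 5*w^2 + 2*w + 8) = (w - 1)*(w + 1)*(w^2 - 6*w + 8) = (w - 4)*(w - 1)*(w + 1)*(w - 2)
(3) = (u - 2)*(u^2 + u - 6) = (u - 2)*(u + 3)*(u - 2)
(4) = (t - 1)*(t^2 - 4*t - 5) = (t - 5)*(t - 1)*(t + 1)
(5) = (o - 1)*(o^3 - 9*o^2 + 24*o - 20) = (o - 5)*(o - 1)*(o^2 - 4*o + 4) = (o - 5)*(o - 2)*(o - 1)*(o - 2)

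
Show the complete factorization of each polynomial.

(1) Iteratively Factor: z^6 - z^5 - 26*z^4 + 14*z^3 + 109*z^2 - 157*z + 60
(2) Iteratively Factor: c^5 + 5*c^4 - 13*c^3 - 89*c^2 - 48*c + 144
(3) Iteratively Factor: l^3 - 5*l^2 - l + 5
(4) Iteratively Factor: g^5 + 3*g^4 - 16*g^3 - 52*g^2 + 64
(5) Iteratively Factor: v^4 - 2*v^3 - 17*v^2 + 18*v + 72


(1) = (z - 1)*(z^5 - 26*z^3 - 12*z^2 + 97*z - 60) = (z - 1)*(z + 3)*(z^4 - 3*z^3 - 17*z^2 + 39*z - 20) = (z - 1)^2*(z + 3)*(z^3 - 2*z^2 - 19*z + 20) = (z - 1)^3*(z + 3)*(z^2 - z - 20) = (z - 5)*(z - 1)^3*(z + 3)*(z + 4)
(2) = (c + 3)*(c^4 + 2*c^3 - 19*c^2 - 32*c + 48) = (c + 3)*(c + 4)*(c^3 - 2*c^2 - 11*c + 12) = (c - 4)*(c + 3)*(c + 4)*(c^2 + 2*c - 3) = (c - 4)*(c - 1)*(c + 3)*(c + 4)*(c + 3)
(3) = (l - 5)*(l^2 - 1) = (l - 5)*(l + 1)*(l - 1)
(4) = (g - 1)*(g^4 + 4*g^3 - 12*g^2 - 64*g - 64) = (g - 1)*(g + 2)*(g^3 + 2*g^2 - 16*g - 32) = (g - 4)*(g - 1)*(g + 2)*(g^2 + 6*g + 8) = (g - 4)*(g - 1)*(g + 2)*(g + 4)*(g + 2)
(5) = (v + 3)*(v^3 - 5*v^2 - 2*v + 24) = (v - 3)*(v + 3)*(v^2 - 2*v - 8) = (v - 4)*(v - 3)*(v + 3)*(v + 2)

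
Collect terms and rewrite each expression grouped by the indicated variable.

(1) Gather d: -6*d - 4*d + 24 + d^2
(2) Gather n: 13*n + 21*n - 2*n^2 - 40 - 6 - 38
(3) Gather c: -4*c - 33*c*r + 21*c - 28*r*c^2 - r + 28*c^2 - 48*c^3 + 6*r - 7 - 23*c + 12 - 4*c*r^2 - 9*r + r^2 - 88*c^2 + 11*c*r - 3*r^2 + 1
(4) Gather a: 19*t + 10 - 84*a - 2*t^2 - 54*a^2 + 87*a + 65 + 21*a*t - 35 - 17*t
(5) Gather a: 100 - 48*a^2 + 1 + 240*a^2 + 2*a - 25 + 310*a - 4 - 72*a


(1) = d^2 - 10*d + 24
(2) = -2*n^2 + 34*n - 84
(3) = -48*c^3 + c^2*(-28*r - 60) + c*(-4*r^2 - 22*r - 6) - 2*r^2 - 4*r + 6
(4) = -54*a^2 + a*(21*t + 3) - 2*t^2 + 2*t + 40
(5) = 192*a^2 + 240*a + 72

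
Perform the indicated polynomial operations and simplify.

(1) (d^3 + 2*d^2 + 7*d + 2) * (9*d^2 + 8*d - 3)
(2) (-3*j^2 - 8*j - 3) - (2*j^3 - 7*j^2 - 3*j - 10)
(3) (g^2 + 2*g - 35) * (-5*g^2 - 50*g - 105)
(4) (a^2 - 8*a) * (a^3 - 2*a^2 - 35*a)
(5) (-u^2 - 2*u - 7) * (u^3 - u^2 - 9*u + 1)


(1) = 9*d^5 + 26*d^4 + 76*d^3 + 68*d^2 - 5*d - 6
(2) = -2*j^3 + 4*j^2 - 5*j + 7
(3) = -5*g^4 - 60*g^3 - 30*g^2 + 1540*g + 3675
(4) = a^5 - 10*a^4 - 19*a^3 + 280*a^2
(5) = -u^5 - u^4 + 4*u^3 + 24*u^2 + 61*u - 7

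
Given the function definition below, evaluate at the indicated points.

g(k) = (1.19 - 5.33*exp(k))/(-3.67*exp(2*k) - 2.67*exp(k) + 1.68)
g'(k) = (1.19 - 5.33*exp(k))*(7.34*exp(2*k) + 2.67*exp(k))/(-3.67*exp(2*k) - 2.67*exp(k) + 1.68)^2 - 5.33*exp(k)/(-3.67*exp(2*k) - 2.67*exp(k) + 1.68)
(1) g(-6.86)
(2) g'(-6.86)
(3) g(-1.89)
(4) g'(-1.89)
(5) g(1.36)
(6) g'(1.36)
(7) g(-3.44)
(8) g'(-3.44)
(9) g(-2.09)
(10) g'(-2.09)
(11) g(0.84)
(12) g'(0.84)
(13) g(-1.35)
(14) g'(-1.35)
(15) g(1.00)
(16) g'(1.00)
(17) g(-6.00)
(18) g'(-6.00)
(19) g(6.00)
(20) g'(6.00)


(1) = 0.71
(2) = -0.00
(3) = 0.32
(4) = -0.52
(5) = 0.30
(6) = -0.25
(7) = 0.64
(8) = -0.07
(9) = 0.41
(10) = -0.37
(11) = 0.46
(12) = -0.36
(13) = -0.26
(14) = -2.28
(15) = 0.41
(16) = -0.32
(17) = 0.70
(18) = -0.01
(19) = 0.00
(20) = -0.00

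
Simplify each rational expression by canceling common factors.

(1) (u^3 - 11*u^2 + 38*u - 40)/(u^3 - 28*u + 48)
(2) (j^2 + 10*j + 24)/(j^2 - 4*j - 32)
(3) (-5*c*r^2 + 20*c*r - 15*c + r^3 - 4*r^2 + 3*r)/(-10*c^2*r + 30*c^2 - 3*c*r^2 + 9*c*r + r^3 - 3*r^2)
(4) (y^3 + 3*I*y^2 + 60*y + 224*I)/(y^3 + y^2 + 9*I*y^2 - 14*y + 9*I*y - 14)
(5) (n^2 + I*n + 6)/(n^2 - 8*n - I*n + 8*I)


(1) = (u - 5)/(u + 6)
(2) = (j + 6)/(j - 8)
(3) = (r - 1)/(2*c + r)
(4) = (y^2 - 4*I*y + 32)/(y^2 + y*(1 + 2*I) + 2*I)
(5) = (n^2 + I*n + 6)/(n^2 + n*(-8 - I) + 8*I)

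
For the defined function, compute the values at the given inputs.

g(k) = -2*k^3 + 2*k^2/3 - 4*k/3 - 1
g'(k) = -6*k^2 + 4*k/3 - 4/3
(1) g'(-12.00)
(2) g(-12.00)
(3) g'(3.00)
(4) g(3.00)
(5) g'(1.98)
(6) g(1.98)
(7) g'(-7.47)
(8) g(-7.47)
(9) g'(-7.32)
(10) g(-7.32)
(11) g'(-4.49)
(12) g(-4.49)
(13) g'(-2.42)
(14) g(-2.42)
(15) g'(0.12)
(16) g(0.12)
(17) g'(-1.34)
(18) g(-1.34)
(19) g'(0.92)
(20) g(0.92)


(1) = -881.33
(2) = 3567.00
(3) = -51.33
(4) = -53.00
(5) = -22.22
(6) = -16.55
(7) = -346.10
(8) = 879.83
(9) = -332.59
(10) = 828.93
(11) = -128.28
(12) = 199.46
(13) = -39.70
(14) = 34.48
(15) = -1.26
(16) = -1.15
(17) = -13.89
(18) = 6.80
(19) = -5.19
(20) = -3.22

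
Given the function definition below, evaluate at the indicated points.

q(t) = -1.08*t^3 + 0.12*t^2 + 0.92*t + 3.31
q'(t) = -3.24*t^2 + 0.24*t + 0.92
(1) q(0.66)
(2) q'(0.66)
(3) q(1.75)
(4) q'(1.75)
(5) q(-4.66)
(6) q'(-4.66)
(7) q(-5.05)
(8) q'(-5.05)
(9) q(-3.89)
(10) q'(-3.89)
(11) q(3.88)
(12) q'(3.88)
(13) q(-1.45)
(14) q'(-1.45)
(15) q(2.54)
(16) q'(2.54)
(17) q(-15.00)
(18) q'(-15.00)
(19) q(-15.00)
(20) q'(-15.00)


(1) = 3.66
(2) = -0.33
(3) = -0.50
(4) = -8.58
(5) = 110.92
(6) = -70.56
(7) = 140.81
(8) = -82.92
(9) = 65.12
(10) = -49.04
(11) = -54.40
(12) = -46.93
(13) = 5.52
(14) = -6.24
(15) = -11.28
(16) = -19.37
(17) = 3661.51
(18) = -731.68
(19) = 3661.51
(20) = -731.68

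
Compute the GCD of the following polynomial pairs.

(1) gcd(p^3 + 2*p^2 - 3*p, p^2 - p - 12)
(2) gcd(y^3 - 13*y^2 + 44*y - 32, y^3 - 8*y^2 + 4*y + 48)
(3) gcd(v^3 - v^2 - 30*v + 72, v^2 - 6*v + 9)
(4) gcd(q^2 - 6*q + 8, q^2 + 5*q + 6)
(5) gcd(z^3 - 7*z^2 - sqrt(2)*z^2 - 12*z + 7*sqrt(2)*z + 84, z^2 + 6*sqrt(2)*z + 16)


(1) = p + 3
(2) = gcd((y - 8)*(y - 4)*(y - 1), (y - 6)*(y - 4)*(y + 2)) = y - 4
(3) = gcd((v - 4)*(v - 3)*(v + 6), (v - 3)^2) = v - 3
(4) = gcd((q - 4)*(q - 2), (q + 2)*(q + 3)) = 1
(5) = gcd((z - 7)*(z - 3*sqrt(2))*(z + 2*sqrt(2)), (z + 2*sqrt(2))*(z + 4*sqrt(2))) = z + 2*sqrt(2)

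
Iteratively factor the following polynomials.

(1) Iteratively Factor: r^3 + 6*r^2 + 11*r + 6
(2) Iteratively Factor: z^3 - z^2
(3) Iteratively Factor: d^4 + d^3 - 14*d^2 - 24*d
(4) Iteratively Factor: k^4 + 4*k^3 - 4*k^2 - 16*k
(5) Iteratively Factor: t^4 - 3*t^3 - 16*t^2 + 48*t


(1) = (r + 2)*(r^2 + 4*r + 3) = (r + 2)*(r + 3)*(r + 1)
(2) = (z)*(z^2 - z) = z*(z - 1)*(z)
(3) = (d + 2)*(d^3 - d^2 - 12*d) = d*(d + 2)*(d^2 - d - 12) = d*(d - 4)*(d + 2)*(d + 3)
(4) = (k + 2)*(k^3 + 2*k^2 - 8*k) = k*(k + 2)*(k^2 + 2*k - 8) = k*(k - 2)*(k + 2)*(k + 4)
(5) = (t - 4)*(t^3 + t^2 - 12*t) = (t - 4)*(t + 4)*(t^2 - 3*t) = t*(t - 4)*(t + 4)*(t - 3)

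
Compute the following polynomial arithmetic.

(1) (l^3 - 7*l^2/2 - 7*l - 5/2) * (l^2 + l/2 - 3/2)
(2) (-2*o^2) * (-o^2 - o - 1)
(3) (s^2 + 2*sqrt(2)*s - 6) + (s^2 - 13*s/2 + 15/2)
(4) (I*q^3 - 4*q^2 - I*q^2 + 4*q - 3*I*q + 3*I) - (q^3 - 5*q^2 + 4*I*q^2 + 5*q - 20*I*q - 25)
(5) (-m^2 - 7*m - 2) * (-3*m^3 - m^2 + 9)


(1) = l^5 - 3*l^4 - 41*l^3/4 - 3*l^2/4 + 37*l/4 + 15/4
(2) = 2*o^4 + 2*o^3 + 2*o^2
(3) = 2*s^2 - 13*s/2 + 2*sqrt(2)*s + 3/2
(4) = -q^3 + I*q^3 + q^2 - 5*I*q^2 - q + 17*I*q + 25 + 3*I
(5) = 3*m^5 + 22*m^4 + 13*m^3 - 7*m^2 - 63*m - 18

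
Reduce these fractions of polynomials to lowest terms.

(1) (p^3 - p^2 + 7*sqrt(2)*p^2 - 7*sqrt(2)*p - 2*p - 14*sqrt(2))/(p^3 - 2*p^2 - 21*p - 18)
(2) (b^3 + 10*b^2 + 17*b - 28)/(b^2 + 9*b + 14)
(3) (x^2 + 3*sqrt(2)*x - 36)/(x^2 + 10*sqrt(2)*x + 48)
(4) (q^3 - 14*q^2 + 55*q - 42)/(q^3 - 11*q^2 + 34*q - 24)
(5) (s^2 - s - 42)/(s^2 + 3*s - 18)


(1) = (p^2 + p*(-2 + 7*sqrt(2)) - 14*sqrt(2))/(p^2 - 3*p - 18)
(2) = (b^2 + 3*b - 4)/(b + 2)
(3) = (x - 3*sqrt(2))/(x + 4*sqrt(2))
(4) = (q - 7)/(q - 4)
(5) = (s - 7)/(s - 3)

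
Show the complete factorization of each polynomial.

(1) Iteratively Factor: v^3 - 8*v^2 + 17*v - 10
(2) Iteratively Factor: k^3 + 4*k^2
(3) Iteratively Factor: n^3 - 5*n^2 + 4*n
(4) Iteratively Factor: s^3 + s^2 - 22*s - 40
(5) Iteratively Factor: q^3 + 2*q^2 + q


(1) = (v - 1)*(v^2 - 7*v + 10) = (v - 5)*(v - 1)*(v - 2)
(2) = (k)*(k^2 + 4*k) = k^2*(k + 4)
(3) = (n)*(n^2 - 5*n + 4) = n*(n - 4)*(n - 1)
(4) = (s + 4)*(s^2 - 3*s - 10) = (s + 2)*(s + 4)*(s - 5)
(5) = (q + 1)*(q^2 + q) = q*(q + 1)*(q + 1)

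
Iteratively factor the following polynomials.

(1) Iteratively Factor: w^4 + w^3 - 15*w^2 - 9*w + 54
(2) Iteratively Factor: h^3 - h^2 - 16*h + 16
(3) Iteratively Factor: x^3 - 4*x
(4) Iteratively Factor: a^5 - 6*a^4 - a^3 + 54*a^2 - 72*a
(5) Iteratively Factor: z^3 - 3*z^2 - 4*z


(1) = (w - 3)*(w^3 + 4*w^2 - 3*w - 18) = (w - 3)*(w + 3)*(w^2 + w - 6) = (w - 3)*(w - 2)*(w + 3)*(w + 3)
(2) = (h - 4)*(h^2 + 3*h - 4) = (h - 4)*(h + 4)*(h - 1)
(3) = (x - 2)*(x^2 + 2*x) = x*(x - 2)*(x + 2)
(4) = (a - 4)*(a^4 - 2*a^3 - 9*a^2 + 18*a) = (a - 4)*(a - 3)*(a^3 + a^2 - 6*a) = (a - 4)*(a - 3)*(a - 2)*(a^2 + 3*a) = a*(a - 4)*(a - 3)*(a - 2)*(a + 3)
(5) = (z)*(z^2 - 3*z - 4) = z*(z + 1)*(z - 4)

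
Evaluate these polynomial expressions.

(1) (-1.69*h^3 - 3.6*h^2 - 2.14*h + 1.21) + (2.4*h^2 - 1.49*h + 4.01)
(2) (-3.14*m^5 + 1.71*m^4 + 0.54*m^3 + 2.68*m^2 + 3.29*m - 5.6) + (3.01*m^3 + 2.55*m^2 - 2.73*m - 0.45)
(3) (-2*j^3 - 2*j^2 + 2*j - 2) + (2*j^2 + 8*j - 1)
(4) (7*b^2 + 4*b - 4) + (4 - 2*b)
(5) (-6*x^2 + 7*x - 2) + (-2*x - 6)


(1) = -1.69*h^3 - 1.2*h^2 - 3.63*h + 5.22
(2) = -3.14*m^5 + 1.71*m^4 + 3.55*m^3 + 5.23*m^2 + 0.56*m - 6.05
(3) = -2*j^3 + 10*j - 3
(4) = 7*b^2 + 2*b
(5) = -6*x^2 + 5*x - 8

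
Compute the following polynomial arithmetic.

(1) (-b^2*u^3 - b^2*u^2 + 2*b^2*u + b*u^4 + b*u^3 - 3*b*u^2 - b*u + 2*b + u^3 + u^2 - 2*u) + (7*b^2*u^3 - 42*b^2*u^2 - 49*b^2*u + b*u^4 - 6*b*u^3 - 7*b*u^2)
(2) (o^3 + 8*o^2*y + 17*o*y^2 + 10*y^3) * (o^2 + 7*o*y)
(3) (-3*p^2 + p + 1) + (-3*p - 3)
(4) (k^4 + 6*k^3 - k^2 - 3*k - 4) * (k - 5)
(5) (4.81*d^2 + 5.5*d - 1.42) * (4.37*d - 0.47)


(1) = 6*b^2*u^3 - 43*b^2*u^2 - 47*b^2*u + 2*b*u^4 - 5*b*u^3 - 10*b*u^2 - b*u + 2*b + u^3 + u^2 - 2*u
(2) = o^5 + 15*o^4*y + 73*o^3*y^2 + 129*o^2*y^3 + 70*o*y^4
(3) = -3*p^2 - 2*p - 2
(4) = k^5 + k^4 - 31*k^3 + 2*k^2 + 11*k + 20
(5) = 21.0197*d^3 + 21.7743*d^2 - 8.7904*d + 0.6674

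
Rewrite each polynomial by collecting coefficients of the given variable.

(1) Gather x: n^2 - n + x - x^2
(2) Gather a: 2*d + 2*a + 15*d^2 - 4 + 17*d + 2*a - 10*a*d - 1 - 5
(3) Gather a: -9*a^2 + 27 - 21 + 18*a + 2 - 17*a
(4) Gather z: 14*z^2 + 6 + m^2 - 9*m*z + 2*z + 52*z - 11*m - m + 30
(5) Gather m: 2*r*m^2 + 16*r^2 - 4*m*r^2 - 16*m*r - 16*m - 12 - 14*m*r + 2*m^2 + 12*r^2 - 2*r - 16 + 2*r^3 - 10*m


(1) = n^2 - n - x^2 + x
(2) = a*(4 - 10*d) + 15*d^2 + 19*d - 10
(3) = -9*a^2 + a + 8
(4) = m^2 - 12*m + 14*z^2 + z*(54 - 9*m) + 36
(5) = m^2*(2*r + 2) + m*(-4*r^2 - 30*r - 26) + 2*r^3 + 28*r^2 - 2*r - 28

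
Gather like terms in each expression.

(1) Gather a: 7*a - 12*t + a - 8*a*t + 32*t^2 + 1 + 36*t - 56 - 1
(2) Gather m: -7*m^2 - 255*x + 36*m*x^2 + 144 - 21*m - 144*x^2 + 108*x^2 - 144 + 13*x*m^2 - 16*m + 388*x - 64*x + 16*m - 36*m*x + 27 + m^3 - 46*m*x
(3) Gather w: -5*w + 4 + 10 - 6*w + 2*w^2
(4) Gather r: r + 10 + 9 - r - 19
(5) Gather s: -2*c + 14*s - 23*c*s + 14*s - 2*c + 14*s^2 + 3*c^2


(1) = a*(8 - 8*t) + 32*t^2 + 24*t - 56
(2) = m^3 + m^2*(13*x - 7) + m*(36*x^2 - 82*x - 21) - 36*x^2 + 69*x + 27
(3) = 2*w^2 - 11*w + 14
(4) = 0
(5) = 3*c^2 - 4*c + 14*s^2 + s*(28 - 23*c)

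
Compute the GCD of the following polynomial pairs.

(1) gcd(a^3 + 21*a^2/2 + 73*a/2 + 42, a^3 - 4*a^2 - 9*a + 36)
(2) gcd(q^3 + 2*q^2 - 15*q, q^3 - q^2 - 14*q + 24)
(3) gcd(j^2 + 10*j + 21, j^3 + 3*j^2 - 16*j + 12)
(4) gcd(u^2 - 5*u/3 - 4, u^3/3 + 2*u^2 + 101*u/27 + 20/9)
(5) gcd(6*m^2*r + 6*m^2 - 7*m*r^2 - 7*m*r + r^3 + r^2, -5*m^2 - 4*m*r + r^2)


(1) = gcd((a + 3)*(a + 7/2)*(a + 4), (a - 4)*(a - 3)*(a + 3)) = a + 3
(2) = gcd(q*(q - 3)*(q + 5), (q - 3)*(q - 2)*(q + 4)) = q - 3
(3) = 1
(4) = u + 4/3
(5) = 1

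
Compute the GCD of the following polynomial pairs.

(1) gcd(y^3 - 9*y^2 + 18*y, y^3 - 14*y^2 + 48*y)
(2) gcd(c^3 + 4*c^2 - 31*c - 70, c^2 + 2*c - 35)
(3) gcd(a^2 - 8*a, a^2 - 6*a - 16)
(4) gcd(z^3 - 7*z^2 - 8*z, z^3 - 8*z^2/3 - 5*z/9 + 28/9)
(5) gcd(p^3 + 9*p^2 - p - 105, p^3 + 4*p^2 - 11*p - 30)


(1) = gcd(y*(y - 6)*(y - 3), y*(y - 8)*(y - 6)) = y^2 - 6*y
(2) = c^2 + 2*c - 35
(3) = gcd(a*(a - 8), (a - 8)*(a + 2)) = a - 8
(4) = gcd(z*(z - 8)*(z + 1), (z - 7/3)*(z - 4/3)*(z + 1)) = z + 1
(5) = gcd((p - 3)*(p + 5)*(p + 7), (p - 3)*(p + 2)*(p + 5)) = p^2 + 2*p - 15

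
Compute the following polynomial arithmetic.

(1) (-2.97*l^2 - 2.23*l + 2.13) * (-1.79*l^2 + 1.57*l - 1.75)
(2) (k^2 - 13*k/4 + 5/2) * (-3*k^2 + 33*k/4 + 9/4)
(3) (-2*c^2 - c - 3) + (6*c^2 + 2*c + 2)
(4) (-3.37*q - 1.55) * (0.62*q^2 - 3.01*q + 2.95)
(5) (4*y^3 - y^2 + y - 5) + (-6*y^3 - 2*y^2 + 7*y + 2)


(1) = 5.3163*l^4 - 0.6712*l^3 - 2.1163*l^2 + 7.2466*l - 3.7275
(2) = -3*k^4 + 18*k^3 - 513*k^2/16 + 213*k/16 + 45/8
(3) = 4*c^2 + c - 1
(4) = -2.0894*q^3 + 9.1827*q^2 - 5.276*q - 4.5725
(5) = -2*y^3 - 3*y^2 + 8*y - 3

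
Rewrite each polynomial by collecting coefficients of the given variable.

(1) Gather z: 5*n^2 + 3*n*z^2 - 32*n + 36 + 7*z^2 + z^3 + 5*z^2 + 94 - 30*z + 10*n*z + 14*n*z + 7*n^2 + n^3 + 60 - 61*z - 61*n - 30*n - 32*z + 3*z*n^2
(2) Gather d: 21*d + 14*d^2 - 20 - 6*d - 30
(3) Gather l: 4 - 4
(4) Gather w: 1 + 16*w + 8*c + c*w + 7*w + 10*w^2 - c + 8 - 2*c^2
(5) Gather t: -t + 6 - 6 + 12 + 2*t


(1) = n^3 + 12*n^2 - 123*n + z^3 + z^2*(3*n + 12) + z*(3*n^2 + 24*n - 123) + 190
(2) = 14*d^2 + 15*d - 50
(3) = 0
(4) = -2*c^2 + 7*c + 10*w^2 + w*(c + 23) + 9
(5) = t + 12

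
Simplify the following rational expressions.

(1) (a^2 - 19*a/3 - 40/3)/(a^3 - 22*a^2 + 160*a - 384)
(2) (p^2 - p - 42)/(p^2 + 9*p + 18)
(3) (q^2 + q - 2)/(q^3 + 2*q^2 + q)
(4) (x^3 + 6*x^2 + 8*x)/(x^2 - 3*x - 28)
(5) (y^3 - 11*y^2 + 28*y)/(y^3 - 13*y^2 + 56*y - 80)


(1) = (3*a + 5)/(3*a^2 - 42*a + 144)
(2) = (p - 7)/(p + 3)
(3) = (q^2 + q - 2)/(q^3 + 2*q^2 + q)
(4) = (x^2 + 2*x)/(x - 7)
(5) = (y^2 - 7*y)/(y^2 - 9*y + 20)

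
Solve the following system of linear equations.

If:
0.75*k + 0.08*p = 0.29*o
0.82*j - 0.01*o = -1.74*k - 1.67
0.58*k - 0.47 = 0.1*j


Then:
j = 0.00247289936791839*p - 2.74220557041901
k = 0.00042636195998593*p + 0.337550763720861
o = 0.27696472920686*p + 0.872976113071192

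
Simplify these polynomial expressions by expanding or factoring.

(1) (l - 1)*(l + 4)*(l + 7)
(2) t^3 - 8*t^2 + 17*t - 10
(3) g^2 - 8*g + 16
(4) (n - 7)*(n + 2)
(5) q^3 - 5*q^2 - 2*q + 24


(1) = l^3 + 10*l^2 + 17*l - 28
(2) = (t - 5)*(t - 2)*(t - 1)
(3) = (g - 4)^2
(4) = n^2 - 5*n - 14
(5) = (q - 4)*(q - 3)*(q + 2)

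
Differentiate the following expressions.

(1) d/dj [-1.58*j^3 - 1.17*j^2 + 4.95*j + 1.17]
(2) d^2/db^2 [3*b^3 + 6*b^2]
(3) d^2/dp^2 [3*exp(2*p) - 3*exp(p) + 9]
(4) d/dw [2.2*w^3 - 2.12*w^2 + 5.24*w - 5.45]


(1) = -4.74*j^2 - 2.34*j + 4.95
(2) = 18*b + 12
(3) = (12*exp(p) - 3)*exp(p)
(4) = 6.6*w^2 - 4.24*w + 5.24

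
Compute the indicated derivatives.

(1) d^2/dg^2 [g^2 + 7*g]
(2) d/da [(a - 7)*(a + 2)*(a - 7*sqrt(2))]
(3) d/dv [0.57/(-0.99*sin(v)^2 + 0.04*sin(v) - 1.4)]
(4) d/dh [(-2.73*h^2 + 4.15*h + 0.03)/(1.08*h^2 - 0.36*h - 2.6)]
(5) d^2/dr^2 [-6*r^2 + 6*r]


(1) = 2
(2) = 3*a^2 - 14*sqrt(2)*a - 10*a - 14 + 35*sqrt(2)
(3) = (1.1286*sin(v) - 0.0228)*cos(v)/(0.99*sin(v)^2 - 0.04*sin(v) + 1.4)^2
(4) = (-3.4992*h^2 + 14.1312*h - 10.7792)/(1.1664*h^4 - 0.7776*h^3 - 5.4864*h^2 + 1.872*h + 6.76)
(5) = -12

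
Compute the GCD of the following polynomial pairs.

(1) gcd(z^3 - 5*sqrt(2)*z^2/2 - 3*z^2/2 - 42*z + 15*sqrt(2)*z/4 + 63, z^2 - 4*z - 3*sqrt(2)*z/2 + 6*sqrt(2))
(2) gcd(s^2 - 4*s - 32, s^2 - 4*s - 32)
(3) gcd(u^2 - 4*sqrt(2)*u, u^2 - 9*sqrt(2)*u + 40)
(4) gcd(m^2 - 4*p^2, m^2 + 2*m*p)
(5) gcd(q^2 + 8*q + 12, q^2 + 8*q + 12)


(1) = 1
(2) = gcd((s - 8)*(s + 4), (s - 8)*(s + 4)) = s^2 - 4*s - 32
(3) = gcd(u*(u - 4*sqrt(2)), (u - 5*sqrt(2))*(u - 4*sqrt(2))) = u - 4*sqrt(2)
(4) = gcd((m - 2*p)*(m + 2*p), m*(m + 2*p)) = m + 2*p
(5) = gcd((q + 2)*(q + 6), (q + 2)*(q + 6)) = q^2 + 8*q + 12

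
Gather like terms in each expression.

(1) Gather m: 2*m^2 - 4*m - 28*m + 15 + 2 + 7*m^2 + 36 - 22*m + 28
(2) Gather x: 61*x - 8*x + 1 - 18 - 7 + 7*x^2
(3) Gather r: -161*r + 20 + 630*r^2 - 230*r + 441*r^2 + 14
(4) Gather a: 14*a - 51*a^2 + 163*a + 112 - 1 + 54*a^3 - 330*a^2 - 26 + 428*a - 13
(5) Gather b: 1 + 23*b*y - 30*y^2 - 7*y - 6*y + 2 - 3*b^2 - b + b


(1) = 9*m^2 - 54*m + 81
(2) = 7*x^2 + 53*x - 24
(3) = 1071*r^2 - 391*r + 34
(4) = 54*a^3 - 381*a^2 + 605*a + 72
(5) = -3*b^2 + 23*b*y - 30*y^2 - 13*y + 3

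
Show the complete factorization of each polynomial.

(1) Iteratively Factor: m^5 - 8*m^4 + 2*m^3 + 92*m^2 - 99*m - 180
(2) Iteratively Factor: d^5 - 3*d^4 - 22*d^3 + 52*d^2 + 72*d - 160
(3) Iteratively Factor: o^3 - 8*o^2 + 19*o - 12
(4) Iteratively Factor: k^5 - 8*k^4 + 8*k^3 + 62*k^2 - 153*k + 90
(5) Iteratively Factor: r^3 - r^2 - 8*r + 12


(1) = (m + 1)*(m^4 - 9*m^3 + 11*m^2 + 81*m - 180) = (m + 1)*(m + 3)*(m^3 - 12*m^2 + 47*m - 60) = (m - 5)*(m + 1)*(m + 3)*(m^2 - 7*m + 12) = (m - 5)*(m - 4)*(m + 1)*(m + 3)*(m - 3)
(2) = (d - 2)*(d^4 - d^3 - 24*d^2 + 4*d + 80) = (d - 2)*(d + 2)*(d^3 - 3*d^2 - 18*d + 40) = (d - 5)*(d - 2)*(d + 2)*(d^2 + 2*d - 8) = (d - 5)*(d - 2)^2*(d + 2)*(d + 4)
(3) = (o - 1)*(o^2 - 7*o + 12) = (o - 4)*(o - 1)*(o - 3)
(4) = (k - 2)*(k^4 - 6*k^3 - 4*k^2 + 54*k - 45) = (k - 3)*(k - 2)*(k^3 - 3*k^2 - 13*k + 15) = (k - 5)*(k - 3)*(k - 2)*(k^2 + 2*k - 3) = (k - 5)*(k - 3)*(k - 2)*(k - 1)*(k + 3)
(5) = (r - 2)*(r^2 + r - 6) = (r - 2)*(r + 3)*(r - 2)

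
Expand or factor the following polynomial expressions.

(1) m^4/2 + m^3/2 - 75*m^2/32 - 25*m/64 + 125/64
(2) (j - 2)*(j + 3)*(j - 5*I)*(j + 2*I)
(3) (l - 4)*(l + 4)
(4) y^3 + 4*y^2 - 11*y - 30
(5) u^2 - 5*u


(1) = (m/2 + 1/2)*(m - 5/4)^2*(m + 5/2)
(2) = j^4 + j^3 - 3*I*j^3 + 4*j^2 - 3*I*j^2 + 10*j + 18*I*j - 60
(3) = l^2 - 16
(4) = (y - 3)*(y + 2)*(y + 5)
(5) = u*(u - 5)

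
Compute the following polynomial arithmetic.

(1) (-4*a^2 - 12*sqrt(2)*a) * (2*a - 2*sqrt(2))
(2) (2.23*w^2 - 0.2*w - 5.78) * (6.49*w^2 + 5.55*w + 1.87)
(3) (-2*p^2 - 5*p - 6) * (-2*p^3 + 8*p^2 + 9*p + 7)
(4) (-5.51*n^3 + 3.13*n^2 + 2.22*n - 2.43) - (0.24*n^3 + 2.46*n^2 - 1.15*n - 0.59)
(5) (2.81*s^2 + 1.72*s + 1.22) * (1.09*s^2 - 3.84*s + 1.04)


(1) = -8*a^3 - 16*sqrt(2)*a^2 + 48*a
(2) = 14.4727*w^4 + 11.0785*w^3 - 34.4521*w^2 - 32.453*w - 10.8086
(3) = 4*p^5 - 6*p^4 - 46*p^3 - 107*p^2 - 89*p - 42
(4) = -5.75*n^3 + 0.67*n^2 + 3.37*n - 1.84
(5) = 3.0629*s^4 - 8.9156*s^3 - 2.3526*s^2 - 2.896*s + 1.2688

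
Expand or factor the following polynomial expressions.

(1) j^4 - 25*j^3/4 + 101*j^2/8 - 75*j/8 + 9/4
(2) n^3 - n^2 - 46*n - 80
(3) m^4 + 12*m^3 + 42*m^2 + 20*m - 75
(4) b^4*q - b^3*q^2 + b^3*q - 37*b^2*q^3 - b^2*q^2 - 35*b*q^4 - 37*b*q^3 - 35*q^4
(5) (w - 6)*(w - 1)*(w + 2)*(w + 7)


(1) = (j - 3)*(j - 2)*(j - 3/4)*(j - 1/2)
(2) = (n - 8)*(n + 2)*(n + 5)
(3) = (m - 1)*(m + 3)*(m + 5)^2
(4) = (b - 7*q)*(b + q)*(b + 5*q)*(b*q + q)
(5) = w^4 + 2*w^3 - 43*w^2 - 44*w + 84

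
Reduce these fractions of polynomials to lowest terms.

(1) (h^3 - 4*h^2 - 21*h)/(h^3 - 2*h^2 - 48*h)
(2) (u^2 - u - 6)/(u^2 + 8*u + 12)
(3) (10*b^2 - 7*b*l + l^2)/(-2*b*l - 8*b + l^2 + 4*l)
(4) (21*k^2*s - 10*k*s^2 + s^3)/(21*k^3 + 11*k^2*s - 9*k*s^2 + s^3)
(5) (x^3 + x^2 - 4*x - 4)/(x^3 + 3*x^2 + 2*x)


(1) = (h^2 - 4*h - 21)/(h^2 - 2*h - 48)
(2) = (u - 3)/(u + 6)
(3) = (-5*b + l)/(l + 4)
(4) = s/(k + s)
(5) = (x - 2)/x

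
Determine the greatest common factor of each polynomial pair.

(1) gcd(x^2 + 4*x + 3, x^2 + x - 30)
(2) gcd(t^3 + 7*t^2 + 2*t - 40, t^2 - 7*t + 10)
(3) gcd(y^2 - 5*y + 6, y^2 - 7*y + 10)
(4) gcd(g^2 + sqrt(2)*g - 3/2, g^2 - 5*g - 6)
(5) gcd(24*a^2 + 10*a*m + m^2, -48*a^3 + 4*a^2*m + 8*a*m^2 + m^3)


(1) = gcd((x + 1)*(x + 3), (x - 5)*(x + 6)) = 1
(2) = t - 2
(3) = y - 2
(4) = 1
(5) = 24*a^2 + 10*a*m + m^2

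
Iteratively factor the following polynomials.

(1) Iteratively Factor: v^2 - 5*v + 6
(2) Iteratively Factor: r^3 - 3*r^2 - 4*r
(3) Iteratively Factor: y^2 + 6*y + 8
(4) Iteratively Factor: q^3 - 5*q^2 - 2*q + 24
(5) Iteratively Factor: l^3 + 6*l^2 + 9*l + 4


(1) = (v - 2)*(v - 3)
(2) = (r)*(r^2 - 3*r - 4) = r*(r - 4)*(r + 1)
(3) = (y + 4)*(y + 2)
(4) = (q + 2)*(q^2 - 7*q + 12) = (q - 4)*(q + 2)*(q - 3)
(5) = (l + 4)*(l^2 + 2*l + 1) = (l + 1)*(l + 4)*(l + 1)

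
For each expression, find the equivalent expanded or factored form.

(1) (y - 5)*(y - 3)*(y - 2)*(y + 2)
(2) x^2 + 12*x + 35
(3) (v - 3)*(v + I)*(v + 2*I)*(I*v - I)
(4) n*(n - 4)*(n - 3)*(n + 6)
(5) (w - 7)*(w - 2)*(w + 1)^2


(1) = y^4 - 8*y^3 + 11*y^2 + 32*y - 60
(2) = (x + 5)*(x + 7)
(3) = I*v^4 - 3*v^3 - 4*I*v^3 + 12*v^2 + I*v^2 - 9*v + 8*I*v - 6*I
(4) = n^4 - n^3 - 30*n^2 + 72*n
(5) = w^4 - 7*w^3 - 3*w^2 + 19*w + 14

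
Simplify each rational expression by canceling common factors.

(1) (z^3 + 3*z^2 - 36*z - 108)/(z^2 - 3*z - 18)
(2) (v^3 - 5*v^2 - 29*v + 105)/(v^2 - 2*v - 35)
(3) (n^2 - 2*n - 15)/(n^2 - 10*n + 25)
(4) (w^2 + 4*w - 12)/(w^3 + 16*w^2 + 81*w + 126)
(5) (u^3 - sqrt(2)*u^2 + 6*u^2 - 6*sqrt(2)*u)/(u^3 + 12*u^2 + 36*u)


(1) = z + 6
(2) = v - 3
(3) = (n + 3)/(n - 5)
(4) = (w - 2)/(w^2 + 10*w + 21)
(5) = (u - sqrt(2))/(u + 6)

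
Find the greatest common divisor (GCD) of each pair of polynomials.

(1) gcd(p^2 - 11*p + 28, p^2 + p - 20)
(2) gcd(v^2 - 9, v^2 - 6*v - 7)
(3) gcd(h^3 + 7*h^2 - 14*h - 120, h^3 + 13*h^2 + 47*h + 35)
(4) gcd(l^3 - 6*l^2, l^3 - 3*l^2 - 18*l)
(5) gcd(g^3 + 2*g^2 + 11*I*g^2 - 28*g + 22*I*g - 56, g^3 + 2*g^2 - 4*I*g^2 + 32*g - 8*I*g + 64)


(1) = p - 4
(2) = gcd((v - 3)*(v + 3), (v - 7)*(v + 1)) = 1
(3) = gcd((h - 4)*(h + 5)*(h + 6), (h + 1)*(h + 5)*(h + 7)) = h + 5
(4) = l^2 - 6*l
(5) = g^2 + g*(2 + 4*I) + 8*I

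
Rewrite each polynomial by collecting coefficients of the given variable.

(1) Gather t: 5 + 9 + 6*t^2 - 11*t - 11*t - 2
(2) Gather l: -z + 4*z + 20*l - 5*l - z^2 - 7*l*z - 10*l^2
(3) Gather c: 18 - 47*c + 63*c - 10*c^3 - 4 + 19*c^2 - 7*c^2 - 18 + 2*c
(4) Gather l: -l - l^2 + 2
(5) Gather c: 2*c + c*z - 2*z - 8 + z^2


(1) = 6*t^2 - 22*t + 12
(2) = -10*l^2 + l*(15 - 7*z) - z^2 + 3*z
(3) = -10*c^3 + 12*c^2 + 18*c - 4
(4) = -l^2 - l + 2
(5) = c*(z + 2) + z^2 - 2*z - 8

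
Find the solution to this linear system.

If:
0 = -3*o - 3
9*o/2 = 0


Then:
No Solution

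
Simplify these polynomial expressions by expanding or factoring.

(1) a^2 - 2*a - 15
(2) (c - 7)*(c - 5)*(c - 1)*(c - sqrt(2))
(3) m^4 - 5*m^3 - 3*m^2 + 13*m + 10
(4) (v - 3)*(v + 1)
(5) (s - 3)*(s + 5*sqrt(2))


(1) = (a - 5)*(a + 3)
(2) = c^4 - 13*c^3 - sqrt(2)*c^3 + 13*sqrt(2)*c^2 + 47*c^2 - 47*sqrt(2)*c - 35*c + 35*sqrt(2)
(3) = (m - 5)*(m - 2)*(m + 1)^2
(4) = v^2 - 2*v - 3
(5) = s^2 - 3*s + 5*sqrt(2)*s - 15*sqrt(2)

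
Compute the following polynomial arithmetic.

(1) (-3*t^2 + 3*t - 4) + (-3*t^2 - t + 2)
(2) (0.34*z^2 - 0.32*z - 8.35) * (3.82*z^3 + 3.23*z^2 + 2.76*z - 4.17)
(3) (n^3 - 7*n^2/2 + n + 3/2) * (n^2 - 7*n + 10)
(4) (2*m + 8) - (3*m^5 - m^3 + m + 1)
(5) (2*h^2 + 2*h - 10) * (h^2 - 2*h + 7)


(1) = -6*t^2 + 2*t - 2
(2) = 1.2988*z^5 - 0.1242*z^4 - 31.9922*z^3 - 29.2715*z^2 - 21.7116*z + 34.8195
(3) = n^5 - 21*n^4/2 + 71*n^3/2 - 81*n^2/2 - n/2 + 15
(4) = -3*m^5 + m^3 + m + 7
(5) = 2*h^4 - 2*h^3 + 34*h - 70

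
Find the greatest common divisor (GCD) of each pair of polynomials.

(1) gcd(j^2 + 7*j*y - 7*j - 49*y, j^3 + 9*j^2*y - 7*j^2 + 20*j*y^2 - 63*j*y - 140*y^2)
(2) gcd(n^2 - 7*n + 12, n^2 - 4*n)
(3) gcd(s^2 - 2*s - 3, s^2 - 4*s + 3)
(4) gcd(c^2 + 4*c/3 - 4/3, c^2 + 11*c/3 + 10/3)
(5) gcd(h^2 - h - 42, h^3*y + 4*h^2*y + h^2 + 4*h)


(1) = gcd((j - 7)*(j + 7*y), (j - 7)*(j + 4*y)*(j + 5*y)) = j - 7
(2) = gcd((n - 4)*(n - 3), n*(n - 4)) = n - 4
(3) = gcd((s - 3)*(s + 1), (s - 3)*(s - 1)) = s - 3
(4) = gcd((c - 2/3)*(c + 2), (c + 5/3)*(c + 2)) = c + 2
(5) = 1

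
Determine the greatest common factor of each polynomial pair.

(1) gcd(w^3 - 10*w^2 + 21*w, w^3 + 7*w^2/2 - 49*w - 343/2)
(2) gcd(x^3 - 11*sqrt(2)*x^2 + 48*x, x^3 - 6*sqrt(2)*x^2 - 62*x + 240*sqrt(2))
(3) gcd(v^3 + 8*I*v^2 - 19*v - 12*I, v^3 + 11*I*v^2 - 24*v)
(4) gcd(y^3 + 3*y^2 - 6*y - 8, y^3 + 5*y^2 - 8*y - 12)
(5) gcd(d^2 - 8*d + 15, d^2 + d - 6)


(1) = gcd(w*(w - 7)*(w - 3), (w - 7)*(w + 7/2)*(w + 7)) = w - 7
(2) = x^2 - 11*sqrt(2)*x + 48
(3) = gcd((v + I)*(v + 3*I)*(v + 4*I), v*(v + 3*I)*(v + 8*I)) = v + 3*I
(4) = y^2 - y - 2
(5) = gcd((d - 5)*(d - 3), (d - 2)*(d + 3)) = 1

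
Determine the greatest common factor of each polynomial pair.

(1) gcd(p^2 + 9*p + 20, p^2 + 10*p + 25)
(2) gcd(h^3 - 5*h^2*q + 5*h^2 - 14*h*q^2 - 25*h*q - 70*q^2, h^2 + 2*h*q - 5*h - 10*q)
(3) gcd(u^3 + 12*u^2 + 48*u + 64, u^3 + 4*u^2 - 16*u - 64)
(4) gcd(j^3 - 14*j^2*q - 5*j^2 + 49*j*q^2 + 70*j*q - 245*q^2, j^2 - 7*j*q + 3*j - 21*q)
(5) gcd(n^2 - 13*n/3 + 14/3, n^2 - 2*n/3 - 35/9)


(1) = gcd((p + 4)*(p + 5), (p + 5)^2) = p + 5
(2) = gcd((h + 5)*(h - 7*q)*(h + 2*q), (h - 5)*(h + 2*q)) = h + 2*q
(3) = u^2 + 8*u + 16
(4) = -j + 7*q
(5) = n - 7/3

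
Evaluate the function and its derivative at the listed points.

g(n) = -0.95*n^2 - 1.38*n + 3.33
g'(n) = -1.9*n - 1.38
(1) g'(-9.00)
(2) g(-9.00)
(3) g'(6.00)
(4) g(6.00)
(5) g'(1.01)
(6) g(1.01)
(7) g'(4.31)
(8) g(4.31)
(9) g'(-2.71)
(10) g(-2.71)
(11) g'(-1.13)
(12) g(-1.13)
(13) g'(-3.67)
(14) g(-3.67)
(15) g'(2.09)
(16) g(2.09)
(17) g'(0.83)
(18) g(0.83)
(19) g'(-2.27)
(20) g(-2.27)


(1) = 15.72
(2) = -61.20
(3) = -12.78
(4) = -39.15
(5) = -3.30
(6) = 0.97
(7) = -9.57
(8) = -20.27
(9) = 3.77
(10) = 0.09
(11) = 0.77
(12) = 3.68
(13) = 5.59
(14) = -4.40
(15) = -5.35
(16) = -3.70
(17) = -2.96
(18) = 1.53
(19) = 2.93
(20) = 1.57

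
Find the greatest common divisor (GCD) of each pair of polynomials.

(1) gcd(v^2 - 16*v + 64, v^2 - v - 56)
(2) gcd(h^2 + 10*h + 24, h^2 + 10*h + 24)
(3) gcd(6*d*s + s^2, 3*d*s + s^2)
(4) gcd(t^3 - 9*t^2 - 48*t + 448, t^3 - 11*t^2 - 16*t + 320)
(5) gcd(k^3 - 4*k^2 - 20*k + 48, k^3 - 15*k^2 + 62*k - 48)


(1) = gcd((v - 8)^2, (v - 8)*(v + 7)) = v - 8
(2) = h^2 + 10*h + 24
(3) = s
(4) = t^2 - 16*t + 64
(5) = gcd((k - 6)*(k - 2)*(k + 4), (k - 8)*(k - 6)*(k - 1)) = k - 6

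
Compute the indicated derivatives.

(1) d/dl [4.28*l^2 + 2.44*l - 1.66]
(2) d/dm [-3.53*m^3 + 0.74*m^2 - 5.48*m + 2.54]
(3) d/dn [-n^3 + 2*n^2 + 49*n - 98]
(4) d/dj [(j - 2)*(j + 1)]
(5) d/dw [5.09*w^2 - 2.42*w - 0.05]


(1) = 8.56*l + 2.44
(2) = -10.59*m^2 + 1.48*m - 5.48
(3) = -3*n^2 + 4*n + 49
(4) = 2*j - 1
(5) = 10.18*w - 2.42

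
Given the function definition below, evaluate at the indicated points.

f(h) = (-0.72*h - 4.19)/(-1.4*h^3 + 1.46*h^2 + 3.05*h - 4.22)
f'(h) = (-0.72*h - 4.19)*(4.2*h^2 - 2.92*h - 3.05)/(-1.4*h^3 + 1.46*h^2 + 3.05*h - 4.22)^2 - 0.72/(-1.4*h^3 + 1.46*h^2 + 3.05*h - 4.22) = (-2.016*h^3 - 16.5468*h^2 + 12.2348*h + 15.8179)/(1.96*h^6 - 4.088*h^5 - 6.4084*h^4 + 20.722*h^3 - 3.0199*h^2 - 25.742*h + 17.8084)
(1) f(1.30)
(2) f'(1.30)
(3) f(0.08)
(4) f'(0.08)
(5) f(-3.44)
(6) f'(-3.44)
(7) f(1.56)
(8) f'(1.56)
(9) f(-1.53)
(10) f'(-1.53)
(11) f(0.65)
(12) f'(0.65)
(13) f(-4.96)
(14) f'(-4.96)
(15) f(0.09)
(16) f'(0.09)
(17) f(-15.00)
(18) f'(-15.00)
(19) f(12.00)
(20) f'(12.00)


(1) = 5.94
(2) = -0.90
(3) = 1.07
(4) = 1.06
(5) = -0.03
(6) = -0.04
(7) = 4.34
(8) = -8.69
(9) = 6.79
(10) = -166.55
(11) = 2.32
(12) = 4.04
(13) = -0.00
(14) = -0.01
(15) = 1.08
(16) = 1.08
(17) = 0.00
(18) = 0.00
(19) = 0.01
(20) = -0.00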